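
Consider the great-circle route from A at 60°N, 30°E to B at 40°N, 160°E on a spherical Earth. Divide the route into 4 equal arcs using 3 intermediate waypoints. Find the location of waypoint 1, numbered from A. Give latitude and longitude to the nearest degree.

≈ 71°N, 66°E

Convert each endpoint to a unit vector on the sphere (x = cos φ cos λ, y = cos φ sin λ, z = sin φ).
The central angle between the endpoints is δ = arccos(p₁·p₂) ≈ 1.255 rad (71.9°).
Interpolate at f = 1/4 with slerp weights a = sin((1−f)δ)/sin δ ≈ 0.850, b = sin(fδ)/sin δ ≈ 0.325.
p = a·p₁ + b·p₂ ≈ (0.134, 0.298, 0.945); φ = arcsin(p_z) ≈ 70.94°, λ = atan2(p_y, p_x) ≈ 65.69°.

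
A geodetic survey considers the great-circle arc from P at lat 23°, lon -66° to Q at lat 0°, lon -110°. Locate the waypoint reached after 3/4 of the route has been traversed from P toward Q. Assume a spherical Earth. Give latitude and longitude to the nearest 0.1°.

≈ lat 6.3°, lon -99.6°

Write both endpoints as unit vectors p₁, p₂ with components (cos φ cos λ, cos φ sin λ, sin φ).
The central angle between the endpoints is δ = arccos(p₁·p₂) ≈ 0.847 rad (48.5°).
Interpolate at f = 3/4 with slerp weights a = sin((1−f)δ)/sin δ ≈ 0.280, b = sin(fδ)/sin δ ≈ 0.792.
p = a·p₁ + b·p₂ ≈ (-0.166, -0.980, 0.110); φ = arcsin(p_z) ≈ 6.29°, λ = atan2(p_y, p_x) ≈ -99.60°.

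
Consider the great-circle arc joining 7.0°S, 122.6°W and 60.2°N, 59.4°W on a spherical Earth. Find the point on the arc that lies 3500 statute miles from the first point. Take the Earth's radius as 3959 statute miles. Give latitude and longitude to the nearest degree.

≈ 38°N, 97°W

From cos δ = sin φ₁ sin φ₂ + cos φ₁ cos φ₂ cos Δλ, the central angle is δ ≈ 1.454 rad (83.3°). The total great-circle distance is δ·R ≈ 1.454 × 3959 ≈ 5756 mi, so the target fraction is f = 3500/5756 ≈ 0.608.
Interpolate at f ≈ 0.608 with slerp weights a = sin((1−f)δ)/sin δ ≈ 0.543, b = sin(fδ)/sin δ ≈ 0.779.
p = a·p₁ + b·p₂ ≈ (-0.093, -0.787, 0.609); φ = arcsin(p_z) ≈ 37.55°, λ = atan2(p_y, p_x) ≈ -96.77°.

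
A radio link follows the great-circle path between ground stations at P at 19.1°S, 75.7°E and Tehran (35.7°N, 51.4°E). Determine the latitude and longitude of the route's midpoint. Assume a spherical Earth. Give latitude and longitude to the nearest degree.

≈ 8°N, 64°E

Convert each endpoint to a unit vector on the sphere (x = cos φ cos λ, y = cos φ sin λ, z = sin φ).
The central angle between the endpoints is δ = arccos(p₁·p₂) ≈ 1.037 rad (59.4°).
Interpolate at f = 1/2 with slerp weights a = sin((1−f)δ)/sin δ ≈ 0.576, b = sin(fδ)/sin δ ≈ 0.576.
p = a·p₁ + b·p₂ ≈ (0.426, 0.893, 0.148); φ = arcsin(p_z) ≈ 8.49°, λ = atan2(p_y, p_x) ≈ 64.48°.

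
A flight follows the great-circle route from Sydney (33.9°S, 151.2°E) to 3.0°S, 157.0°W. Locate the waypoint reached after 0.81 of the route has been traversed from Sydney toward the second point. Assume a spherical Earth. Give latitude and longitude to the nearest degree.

≈ 10°S, 166°W

Write both endpoints as unit vectors p₁, p₂ with components (cos φ cos λ, cos φ sin λ, sin φ).
The central angle between the endpoints is δ = arccos(p₁·p₂) ≈ 0.998 rad (57.2°).
Interpolate at f = 0.81 with slerp weights a = sin((1−f)δ)/sin δ ≈ 0.224, b = sin(fδ)/sin δ ≈ 0.861.
p = a·p₁ + b·p₂ ≈ (-0.954, -0.246, -0.170); φ = arcsin(p_z) ≈ -9.80°, λ = atan2(p_y, p_x) ≈ -165.54°.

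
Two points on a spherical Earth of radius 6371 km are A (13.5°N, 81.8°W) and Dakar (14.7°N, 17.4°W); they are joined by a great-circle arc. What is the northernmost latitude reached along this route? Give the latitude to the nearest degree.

≈ 17°N

The great circle lies in the plane with unit normal n̂ = (p₁ × p₂)/|p₁ × p₂|.
Here n̂_z ≈ +0.958; the vertex latitude is φ_max = arccos|n̂_z| ≈ 16.6°.
Check via Clairaut: cos φ_max = |cos φ₁| · sin C = cos(13.5°)·sin(80.3°) ≈ 0.958, again giving ≈ 16.6°.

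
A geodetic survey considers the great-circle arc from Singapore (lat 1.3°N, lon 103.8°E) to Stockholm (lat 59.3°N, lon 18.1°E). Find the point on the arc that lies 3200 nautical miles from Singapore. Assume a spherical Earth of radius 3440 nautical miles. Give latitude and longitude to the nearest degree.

From cos δ = sin φ₁ sin φ₂ + cos φ₁ cos φ₂ cos Δλ, the central angle is δ ≈ 1.513 rad (86.7°). The total great-circle distance is δ·R ≈ 1.513 × 3440 ≈ 5205 nmi, so the target fraction is f = 3200/5205 ≈ 0.615.
Interpolate at f ≈ 0.615 with slerp weights a = sin((1−f)δ)/sin δ ≈ 0.551, b = sin(fδ)/sin δ ≈ 0.803.
p = a·p₁ + b·p₂ ≈ (0.258, 0.663, 0.703); φ = arcsin(p_z) ≈ 44.67°, λ = atan2(p_y, p_x) ≈ 68.70°.

≈ lat 45°N, lon 69°E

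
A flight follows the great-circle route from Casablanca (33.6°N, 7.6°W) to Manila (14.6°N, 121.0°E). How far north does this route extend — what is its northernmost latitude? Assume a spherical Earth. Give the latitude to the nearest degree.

≈ 47°N

The great circle lies in the plane with unit normal n̂ = (p₁ × p₂)/|p₁ × p₂|.
Here n̂_z ≈ +0.676; the vertex latitude is φ_max = arccos|n̂_z| ≈ 47.5°.
Check via Clairaut: cos φ_max = |cos φ₁| · sin C = cos(33.6°)·sin(54.3°) ≈ 0.676, again giving ≈ 47.5°.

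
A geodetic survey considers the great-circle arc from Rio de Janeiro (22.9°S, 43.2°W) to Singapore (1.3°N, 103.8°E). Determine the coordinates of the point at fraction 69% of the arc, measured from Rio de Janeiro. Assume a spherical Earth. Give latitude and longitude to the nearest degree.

≈ (23°S, 67°E)

Convert each endpoint to a unit vector on the sphere (x = cos φ cos λ, y = cos φ sin λ, z = sin φ).
The central angle between the endpoints is δ = arccos(p₁·p₂) ≈ 2.467 rad (141.4°).
Interpolate at f = 0.69 with slerp weights a = sin((1−f)δ)/sin δ ≈ 1.109, b = sin(fδ)/sin δ ≈ 1.588.
p = a·p₁ + b·p₂ ≈ (0.366, 0.842, -0.396); φ = arcsin(p_z) ≈ -23.30°, λ = atan2(p_y, p_x) ≈ 66.50°.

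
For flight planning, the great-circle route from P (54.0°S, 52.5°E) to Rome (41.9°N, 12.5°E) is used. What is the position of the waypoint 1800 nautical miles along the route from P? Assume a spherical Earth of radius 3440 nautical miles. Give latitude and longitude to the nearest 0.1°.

≈ (26.4°S, 36.7°E)

The haversine formula gives a central angle δ ≈ 1.777 rad (101.8°) between the endpoints. The total great-circle distance is δ·R ≈ 1.777 × 3440 ≈ 6114 nmi, so the target fraction is f = 1800/6114 ≈ 0.294.
Interpolate at f ≈ 0.294 with slerp weights a = sin((1−f)δ)/sin δ ≈ 0.971, b = sin(fδ)/sin δ ≈ 0.511.
p = a·p₁ + b·p₂ ≈ (0.718, 0.535, -0.445); φ = arcsin(p_z) ≈ -26.39°, λ = atan2(p_y, p_x) ≈ 36.68°.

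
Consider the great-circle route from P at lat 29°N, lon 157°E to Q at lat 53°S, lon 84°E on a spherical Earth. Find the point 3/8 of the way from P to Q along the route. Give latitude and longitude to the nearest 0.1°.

≈ lat 3.7°S, lon 135.2°E

The haversine formula gives a central angle δ ≈ 1.806 rad (103.5°) between the endpoints.
Interpolate at f = 3/8 with slerp weights a = sin((1−f)δ)/sin δ ≈ 0.930, b = sin(fδ)/sin δ ≈ 0.645.
p = a·p₁ + b·p₂ ≈ (-0.708, 0.703, -0.064); φ = arcsin(p_z) ≈ -3.67°, λ = atan2(p_y, p_x) ≈ 135.18°.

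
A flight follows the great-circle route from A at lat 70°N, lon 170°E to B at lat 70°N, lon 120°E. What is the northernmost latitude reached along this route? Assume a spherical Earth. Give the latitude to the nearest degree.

≈ 72°N

The great circle lies in the plane with unit normal n̂ = (p₁ × p₂)/|p₁ × p₂|.
Here n̂_z ≈ -0.313; the vertex latitude is φ_max = arccos|n̂_z| ≈ 71.7°.
Check via Clairaut: cos φ_max = |cos φ₁| · sin C = cos(70.0°)·sin(66.3°) ≈ 0.313, again giving ≈ 71.7°.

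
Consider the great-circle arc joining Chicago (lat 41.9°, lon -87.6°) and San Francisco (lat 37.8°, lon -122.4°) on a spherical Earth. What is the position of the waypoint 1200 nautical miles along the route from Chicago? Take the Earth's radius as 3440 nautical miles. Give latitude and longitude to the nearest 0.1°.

≈ lat 39.8°, lon -114.0°

The haversine formula gives a central angle δ ≈ 0.468 rad (26.8°) between the endpoints. The total great-circle distance is δ·R ≈ 0.468 × 3440 ≈ 1612 nmi, so the target fraction is f = 1200/1612 ≈ 0.745.
Interpolate at f ≈ 0.745 with slerp weights a = sin((1−f)δ)/sin δ ≈ 0.264, b = sin(fδ)/sin δ ≈ 0.757.
p = a·p₁ + b·p₂ ≈ (-0.312, -0.702, 0.641); φ = arcsin(p_z) ≈ 39.83°, λ = atan2(p_y, p_x) ≈ -113.99°.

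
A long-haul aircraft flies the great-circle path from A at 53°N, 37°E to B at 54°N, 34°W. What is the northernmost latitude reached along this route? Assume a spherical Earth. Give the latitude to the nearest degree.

≈ 59°N

The great circle lies in the plane with unit normal n̂ = (p₁ × p₂)/|p₁ × p₂|.
Here n̂_z ≈ -0.516; the vertex latitude is φ_max = arccos|n̂_z| ≈ 58.9°.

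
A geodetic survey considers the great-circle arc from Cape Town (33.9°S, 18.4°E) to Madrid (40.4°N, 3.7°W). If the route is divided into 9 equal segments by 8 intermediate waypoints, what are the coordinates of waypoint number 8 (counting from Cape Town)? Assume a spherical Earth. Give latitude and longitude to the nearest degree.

≈ 32°N, 0°E

Convert each endpoint to a unit vector on the sphere (x = cos φ cos λ, y = cos φ sin λ, z = sin φ).
The central angle between the endpoints is δ = arccos(p₁·p₂) ≈ 1.345 rad (77.0°).
Interpolate at f = 8/9 with slerp weights a = sin((1−f)δ)/sin δ ≈ 0.153, b = sin(fδ)/sin δ ≈ 0.955.
p = a·p₁ + b·p₂ ≈ (0.846, -0.007, 0.534); φ = arcsin(p_z) ≈ 32.24°, λ = atan2(p_y, p_x) ≈ -0.47°.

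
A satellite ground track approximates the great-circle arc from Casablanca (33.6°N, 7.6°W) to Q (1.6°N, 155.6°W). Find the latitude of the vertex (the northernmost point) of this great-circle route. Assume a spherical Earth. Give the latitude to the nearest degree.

The great circle lies in the plane with unit normal n̂ = (p₁ × p₂)/|p₁ × p₂|.
Here n̂_z ≈ -0.610; the vertex latitude is φ_max = arccos|n̂_z| ≈ 52.4°.
Check via Clairaut: cos φ_max = |cos φ₁| · sin C = cos(33.6°)·sin(47.1°) ≈ 0.610, again giving ≈ 52.4°.

≈ 52°N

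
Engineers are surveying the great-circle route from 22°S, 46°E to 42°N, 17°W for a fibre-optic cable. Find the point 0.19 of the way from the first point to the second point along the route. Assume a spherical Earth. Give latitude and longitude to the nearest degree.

Convert each endpoint to a unit vector on the sphere (x = cos φ cos λ, y = cos φ sin λ, z = sin φ).
The central angle between the endpoints is δ = arccos(p₁·p₂) ≈ 1.509 rad (86.4°).
Interpolate at f = 0.19 with slerp weights a = sin((1−f)δ)/sin δ ≈ 0.942, b = sin(fδ)/sin δ ≈ 0.283.
p = a·p₁ + b·p₂ ≈ (0.808, 0.566, -0.163); φ = arcsin(p_z) ≈ -9.39°, λ = atan2(p_y, p_x) ≈ 35.04°.

≈ 9°S, 35°E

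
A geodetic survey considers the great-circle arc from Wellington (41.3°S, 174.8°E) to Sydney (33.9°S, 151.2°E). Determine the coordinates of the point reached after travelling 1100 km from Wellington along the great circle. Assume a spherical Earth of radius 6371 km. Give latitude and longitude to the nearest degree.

≈ 38°S, 163°E

Convert each endpoint to a unit vector on the sphere (x = cos φ cos λ, y = cos φ sin λ, z = sin φ).
The central angle between the endpoints is δ = arccos(p₁·p₂) ≈ 0.350 rad (20.0°). The total great-circle distance is δ·R ≈ 0.350 × 6371 ≈ 2227 km, so the target fraction is f = 1100/2227 ≈ 0.494.
Interpolate at f ≈ 0.494 with slerp weights a = sin((1−f)δ)/sin δ ≈ 0.514, b = sin(fδ)/sin δ ≈ 0.502.
p = a·p₁ + b·p₂ ≈ (-0.749, 0.236, -0.619); φ = arcsin(p_z) ≈ -38.24°, λ = atan2(p_y, p_x) ≈ 162.55°.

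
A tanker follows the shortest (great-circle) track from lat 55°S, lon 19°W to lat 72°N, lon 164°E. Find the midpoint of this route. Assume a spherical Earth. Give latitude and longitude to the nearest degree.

≈ lat 26°N, lon 22°W

Write both endpoints as unit vectors p₁, p₂ with components (cos φ cos λ, cos φ sin λ, sin φ).
The central angle between the endpoints is δ = arccos(p₁·p₂) ≈ 2.844 rad (163.0°).
Interpolate at f = 1/2 with slerp weights a = sin((1−f)δ)/sin δ ≈ 3.373, b = sin(fδ)/sin δ ≈ 3.373.
p = a·p₁ + b·p₂ ≈ (0.827, -0.343, 0.445); φ = arcsin(p_z) ≈ 26.42°, λ = atan2(p_y, p_x) ≈ -22.49°.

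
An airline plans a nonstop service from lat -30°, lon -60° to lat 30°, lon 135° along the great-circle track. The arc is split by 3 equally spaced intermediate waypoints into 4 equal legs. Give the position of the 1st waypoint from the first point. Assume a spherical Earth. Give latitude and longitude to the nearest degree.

From cos δ = sin φ₁ sin φ₂ + cos φ₁ cos φ₂ cos Δλ, the central angle is δ ≈ 2.915 rad (167.0°).
Interpolate at f = 1/4 with slerp weights a = sin((1−f)δ)/sin δ ≈ 3.635, b = sin(fδ)/sin δ ≈ 2.965.
p = a·p₁ + b·p₂ ≈ (-0.242, -0.911, -0.335); φ = arcsin(p_z) ≈ -19.58°, λ = atan2(p_y, p_x) ≈ -104.85°.

≈ lat -20°, lon -105°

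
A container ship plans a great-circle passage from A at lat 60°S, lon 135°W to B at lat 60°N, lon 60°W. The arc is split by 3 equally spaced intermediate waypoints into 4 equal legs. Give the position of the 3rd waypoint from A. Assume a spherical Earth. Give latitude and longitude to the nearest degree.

Convert each endpoint to a unit vector on the sphere (x = cos φ cos λ, y = cos φ sin λ, z = sin φ).
The central angle between the endpoints is δ = arccos(p₁·p₂) ≈ 2.326 rad (133.3°).
Interpolate at f = 3/4 with slerp weights a = sin((1−f)δ)/sin δ ≈ 0.754, b = sin(fδ)/sin δ ≈ 1.352.
p = a·p₁ + b·p₂ ≈ (0.071, -0.852, 0.518); φ = arcsin(p_z) ≈ 31.21°, λ = atan2(p_y, p_x) ≈ -85.21°.

≈ lat 31°N, lon 85°W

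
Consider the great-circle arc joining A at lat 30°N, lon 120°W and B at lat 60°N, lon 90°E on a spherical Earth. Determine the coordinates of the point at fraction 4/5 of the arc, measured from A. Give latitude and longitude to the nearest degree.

From cos δ = sin φ₁ sin φ₂ + cos φ₁ cos φ₂ cos Δλ, the central angle is δ ≈ 1.513 rad (86.7°).
Interpolate at f = 4/5 with slerp weights a = sin((1−f)δ)/sin δ ≈ 0.298, b = sin(fδ)/sin δ ≈ 0.937.
p = a·p₁ + b·p₂ ≈ (-0.129, 0.245, 0.961); φ = arcsin(p_z) ≈ 73.93°, λ = atan2(p_y, p_x) ≈ 117.83°.

≈ lat 74°N, lon 118°E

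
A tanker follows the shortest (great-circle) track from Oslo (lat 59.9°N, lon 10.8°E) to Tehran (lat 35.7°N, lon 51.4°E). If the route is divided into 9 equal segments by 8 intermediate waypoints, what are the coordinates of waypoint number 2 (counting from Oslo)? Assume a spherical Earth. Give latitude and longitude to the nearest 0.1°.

Write both endpoints as unit vectors p₁, p₂ with components (cos φ cos λ, cos φ sin λ, sin φ).
The central angle between the endpoints is δ = arccos(p₁·p₂) ≈ 0.620 rad (35.5°).
Interpolate at f = 2/9 with slerp weights a = sin((1−f)δ)/sin δ ≈ 0.798, b = sin(fδ)/sin δ ≈ 0.236.
p = a·p₁ + b·p₂ ≈ (0.513, 0.225, 0.828); φ = arcsin(p_z) ≈ 55.94°, λ = atan2(p_y, p_x) ≈ 23.69°.

≈ lat 55.9°N, lon 23.7°E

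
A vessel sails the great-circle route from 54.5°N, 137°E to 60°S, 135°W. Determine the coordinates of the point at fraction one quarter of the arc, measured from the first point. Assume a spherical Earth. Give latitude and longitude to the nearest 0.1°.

≈ 26.6°N, 162.4°E

Write both endpoints as unit vectors p₁, p₂ with components (cos φ cos λ, cos φ sin λ, sin φ).
The central angle between the endpoints is δ = arccos(p₁·p₂) ≈ 2.339 rad (134.0°).
Interpolate at f = 1/4 with slerp weights a = sin((1−f)δ)/sin δ ≈ 1.367, b = sin(fδ)/sin δ ≈ 0.768.
p = a·p₁ + b·p₂ ≈ (-0.852, 0.270, 0.448); φ = arcsin(p_z) ≈ 26.64°, λ = atan2(p_y, p_x) ≈ 162.41°.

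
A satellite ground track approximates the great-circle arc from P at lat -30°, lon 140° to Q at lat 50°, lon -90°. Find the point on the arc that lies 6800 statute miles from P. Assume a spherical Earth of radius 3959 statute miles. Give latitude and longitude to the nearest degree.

≈ lat 41°, lon -146°

Write both endpoints as unit vectors p₁, p₂ with components (cos φ cos λ, cos φ sin λ, sin φ).
The central angle between the endpoints is δ = arccos(p₁·p₂) ≈ 2.405 rad (137.8°). The total great-circle distance is δ·R ≈ 2.405 × 3959 ≈ 9522 mi, so the target fraction is f = 6800/9522 ≈ 0.714.
Interpolate at f ≈ 0.714 with slerp weights a = sin((1−f)δ)/sin δ ≈ 0.945, b = sin(fδ)/sin δ ≈ 1.473.
p = a·p₁ + b·p₂ ≈ (-0.627, -0.421, 0.656); φ = arcsin(p_z) ≈ 40.98°, λ = atan2(p_y, p_x) ≈ -146.13°.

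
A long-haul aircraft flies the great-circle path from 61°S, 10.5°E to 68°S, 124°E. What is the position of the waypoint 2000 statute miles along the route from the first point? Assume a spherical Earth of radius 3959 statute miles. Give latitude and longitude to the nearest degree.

Write both endpoints as unit vectors p₁, p₂ with components (cos φ cos λ, cos φ sin λ, sin φ).
The central angle between the endpoints is δ = arccos(p₁·p₂) ≈ 0.740 rad (42.4°). The total great-circle distance is δ·R ≈ 0.740 × 3959 ≈ 2929 mi, so the target fraction is f = 2000/2929 ≈ 0.683.
Interpolate at f ≈ 0.683 with slerp weights a = sin((1−f)δ)/sin δ ≈ 0.345, b = sin(fδ)/sin δ ≈ 0.718.
p = a·p₁ + b·p₂ ≈ (0.014, 0.253, -0.967); φ = arcsin(p_z) ≈ -75.30°, λ = atan2(p_y, p_x) ≈ 86.82°.

≈ 75°S, 87°E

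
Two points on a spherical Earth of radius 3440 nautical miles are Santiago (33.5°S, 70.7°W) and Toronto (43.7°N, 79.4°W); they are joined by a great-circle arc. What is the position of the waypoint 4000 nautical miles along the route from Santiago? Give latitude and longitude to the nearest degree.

≈ 33°N, 78°W

Convert each endpoint to a unit vector on the sphere (x = cos φ cos λ, y = cos φ sin λ, z = sin φ).
The central angle between the endpoints is δ = arccos(p₁·p₂) ≈ 1.355 rad (77.6°). The total great-circle distance is δ·R ≈ 1.355 × 3440 ≈ 4659 nmi, so the target fraction is f = 4000/4659 ≈ 0.858.
Interpolate at f ≈ 0.858 with slerp weights a = sin((1−f)δ)/sin δ ≈ 0.195, b = sin(fδ)/sin δ ≈ 0.940.
p = a·p₁ + b·p₂ ≈ (0.179, -0.821, 0.542); φ = arcsin(p_z) ≈ 32.79°, λ = atan2(p_y, p_x) ≈ -77.72°.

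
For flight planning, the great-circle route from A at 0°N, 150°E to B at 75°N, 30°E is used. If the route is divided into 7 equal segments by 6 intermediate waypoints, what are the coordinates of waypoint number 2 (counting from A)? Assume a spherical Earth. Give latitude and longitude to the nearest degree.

≈ 27°N, 143°E

Convert each endpoint to a unit vector on the sphere (x = cos φ cos λ, y = cos φ sin λ, z = sin φ).
The central angle between the endpoints is δ = arccos(p₁·p₂) ≈ 1.701 rad (97.4°).
Interpolate at f = 2/7 with slerp weights a = sin((1−f)δ)/sin δ ≈ 0.945, b = sin(fδ)/sin δ ≈ 0.471.
p = a·p₁ + b·p₂ ≈ (-0.713, 0.534, 0.455); φ = arcsin(p_z) ≈ 27.06°, λ = atan2(p_y, p_x) ≈ 143.19°.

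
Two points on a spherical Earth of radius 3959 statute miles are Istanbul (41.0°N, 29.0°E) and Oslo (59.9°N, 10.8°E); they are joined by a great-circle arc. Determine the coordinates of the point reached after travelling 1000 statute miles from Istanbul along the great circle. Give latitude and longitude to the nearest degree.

≈ 54°N, 19°E

Convert each endpoint to a unit vector on the sphere (x = cos φ cos λ, y = cos φ sin λ, z = sin φ).
The central angle between the endpoints is δ = arccos(p₁·p₂) ≈ 0.384 rad (22.0°). The total great-circle distance is δ·R ≈ 0.384 × 3959 ≈ 1521 mi, so the target fraction is f = 1000/1521 ≈ 0.658.
Interpolate at f ≈ 0.658 with slerp weights a = sin((1−f)δ)/sin δ ≈ 0.350, b = sin(fδ)/sin δ ≈ 0.667.
p = a·p₁ + b·p₂ ≈ (0.560, 0.191, 0.807); φ = arcsin(p_z) ≈ 53.76°, λ = atan2(p_y, p_x) ≈ 18.82°.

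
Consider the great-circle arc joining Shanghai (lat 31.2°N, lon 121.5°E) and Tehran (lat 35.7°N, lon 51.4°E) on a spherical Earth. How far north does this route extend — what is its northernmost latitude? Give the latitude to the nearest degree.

The great circle lies in the plane with unit normal n̂ = (p₁ × p₂)/|p₁ × p₂|.
Here n̂_z ≈ -0.775; the vertex latitude is φ_max = arccos|n̂_z| ≈ 39.2°.
Check via Clairaut: cos φ_max = |cos φ₁| · sin C = cos(31.2°)·sin(65.0°) ≈ 0.775, again giving ≈ 39.2°.

≈ 39°N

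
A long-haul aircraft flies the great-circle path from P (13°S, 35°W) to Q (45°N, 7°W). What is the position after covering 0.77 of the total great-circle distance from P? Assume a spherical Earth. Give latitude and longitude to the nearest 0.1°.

Write both endpoints as unit vectors p₁, p₂ with components (cos φ cos λ, cos φ sin λ, sin φ).
The central angle between the endpoints is δ = arccos(p₁·p₂) ≈ 1.105 rad (63.3°).
Interpolate at f = 0.77 with slerp weights a = sin((1−f)δ)/sin δ ≈ 0.281, b = sin(fδ)/sin δ ≈ 0.841.
p = a·p₁ + b·p₂ ≈ (0.815, -0.230, 0.532); φ = arcsin(p_z) ≈ 32.12°, λ = atan2(p_y, p_x) ≈ -15.74°.

≈ (32.1°N, 15.7°W)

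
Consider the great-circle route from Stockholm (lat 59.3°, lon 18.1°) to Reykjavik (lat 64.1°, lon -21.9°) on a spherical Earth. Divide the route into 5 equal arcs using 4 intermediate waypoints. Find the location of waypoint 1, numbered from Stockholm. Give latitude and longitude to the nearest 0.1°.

≈ lat 61.1°, lon 11.3°

Convert each endpoint to a unit vector on the sphere (x = cos φ cos λ, y = cos φ sin λ, z = sin φ).
The central angle between the endpoints is δ = arccos(p₁·p₂) ≈ 0.335 rad (19.2°).
Interpolate at f = 1/5 with slerp weights a = sin((1−f)δ)/sin δ ≈ 0.805, b = sin(fδ)/sin δ ≈ 0.204.
p = a·p₁ + b·p₂ ≈ (0.473, 0.095, 0.876); φ = arcsin(p_z) ≈ 61.13°, λ = atan2(p_y, p_x) ≈ 11.30°.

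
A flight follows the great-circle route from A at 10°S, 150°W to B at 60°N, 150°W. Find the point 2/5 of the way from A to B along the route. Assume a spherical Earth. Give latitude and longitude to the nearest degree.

The haversine formula gives a central angle δ ≈ 1.222 rad (70.0°) between the endpoints.
Interpolate at f = 2/5 with slerp weights a = sin((1−f)δ)/sin δ ≈ 0.712, b = sin(fδ)/sin δ ≈ 0.500.
p = a·p₁ + b·p₂ ≈ (-0.824, -0.476, 0.309); φ = arcsin(p_z) ≈ 18.00°, λ = atan2(p_y, p_x) ≈ -150.00°.

≈ 18°N, 150°W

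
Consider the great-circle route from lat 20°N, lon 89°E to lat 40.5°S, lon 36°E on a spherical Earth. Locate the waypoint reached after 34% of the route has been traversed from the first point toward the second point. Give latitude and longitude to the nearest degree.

≈ lat 1°S, lon 73°E

Convert each endpoint to a unit vector on the sphere (x = cos φ cos λ, y = cos φ sin λ, z = sin φ).
The central angle between the endpoints is δ = arccos(p₁·p₂) ≈ 1.361 rad (78.0°).
Interpolate at f = 0.34 with slerp weights a = sin((1−f)δ)/sin δ ≈ 0.800, b = sin(fδ)/sin δ ≈ 0.456.
p = a·p₁ + b·p₂ ≈ (0.294, 0.956, -0.023); φ = arcsin(p_z) ≈ -1.31°, λ = atan2(p_y, p_x) ≈ 72.90°.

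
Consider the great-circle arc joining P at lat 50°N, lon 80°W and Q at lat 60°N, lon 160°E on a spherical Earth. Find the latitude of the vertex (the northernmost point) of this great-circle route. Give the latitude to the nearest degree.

The great circle lies in the plane with unit normal n̂ = (p₁ × p₂)/|p₁ × p₂|.
Here n̂_z ≈ -0.322; the vertex latitude is φ_max = arccos|n̂_z| ≈ 71.2°.

≈ 71°N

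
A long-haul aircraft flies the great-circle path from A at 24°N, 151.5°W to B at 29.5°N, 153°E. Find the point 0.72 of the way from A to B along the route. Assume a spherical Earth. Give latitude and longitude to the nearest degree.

From cos δ = sin φ₁ sin φ₂ + cos φ₁ cos φ₂ cos Δλ, the central angle is δ ≈ 0.862 rad (49.4°).
Interpolate at f = 0.72 with slerp weights a = sin((1−f)δ)/sin δ ≈ 0.315, b = sin(fδ)/sin δ ≈ 0.766.
p = a·p₁ + b·p₂ ≈ (-0.847, 0.165, 0.505); φ = arcsin(p_z) ≈ 30.35°, λ = atan2(p_y, p_x) ≈ 168.95°.

≈ 30°N, 169°E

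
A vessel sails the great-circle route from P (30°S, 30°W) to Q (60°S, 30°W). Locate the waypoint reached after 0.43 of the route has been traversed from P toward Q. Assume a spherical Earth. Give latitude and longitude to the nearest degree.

Write both endpoints as unit vectors p₁, p₂ with components (cos φ cos λ, cos φ sin λ, sin φ).
The central angle between the endpoints is δ = arccos(p₁·p₂) ≈ 0.524 rad (30.0°).
Interpolate at f = 0.43 with slerp weights a = sin((1−f)δ)/sin δ ≈ 0.588, b = sin(fδ)/sin δ ≈ 0.447.
p = a·p₁ + b·p₂ ≈ (0.634, -0.366, -0.681); φ = arcsin(p_z) ≈ -42.90°, λ = atan2(p_y, p_x) ≈ -30.00°.

≈ (43°S, 30°W)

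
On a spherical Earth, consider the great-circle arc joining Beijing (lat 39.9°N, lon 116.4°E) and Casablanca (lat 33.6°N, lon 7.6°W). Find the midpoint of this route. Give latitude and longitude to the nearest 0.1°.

From cos δ = sin φ₁ sin φ₂ + cos φ₁ cos φ₂ cos Δλ, the central angle is δ ≈ 1.573 rad (90.1°).
Interpolate at f = 1/2 with slerp weights a = sin((1−f)δ)/sin δ ≈ 0.708, b = sin(fδ)/sin δ ≈ 0.708.
p = a·p₁ + b·p₂ ≈ (0.343, 0.408, 0.846); φ = arcsin(p_z) ≈ 57.77°, λ = atan2(p_y, p_x) ≈ 49.98°.

≈ lat 57.8°N, lon 50.0°E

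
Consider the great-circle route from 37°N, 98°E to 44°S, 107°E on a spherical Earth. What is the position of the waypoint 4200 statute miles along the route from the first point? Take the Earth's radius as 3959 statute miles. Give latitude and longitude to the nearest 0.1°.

≈ 23.5°S, 104.2°E

Convert each endpoint to a unit vector on the sphere (x = cos φ cos λ, y = cos φ sin λ, z = sin φ).
The central angle between the endpoints is δ = arccos(p₁·p₂) ≈ 1.421 rad (81.4°). The total great-circle distance is δ·R ≈ 1.421 × 3959 ≈ 5625 mi, so the target fraction is f = 4200/5625 ≈ 0.747.
Interpolate at f ≈ 0.747 with slerp weights a = sin((1−f)δ)/sin δ ≈ 0.356, b = sin(fδ)/sin δ ≈ 0.883.
p = a·p₁ + b·p₂ ≈ (-0.225, 0.889, -0.399); φ = arcsin(p_z) ≈ -23.50°, λ = atan2(p_y, p_x) ≈ 104.22°.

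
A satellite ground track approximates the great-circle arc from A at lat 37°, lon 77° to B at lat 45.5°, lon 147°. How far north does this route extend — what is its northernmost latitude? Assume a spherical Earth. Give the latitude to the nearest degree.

≈ 48°

The great circle lies in the plane with unit normal n̂ = (p₁ × p₂)/|p₁ × p₂|.
Here n̂_z ≈ +0.671; the vertex latitude is φ_max = arccos|n̂_z| ≈ 47.9°.
Check via Clairaut: cos φ_max = |cos φ₁| · sin C = cos(37.0°)·sin(57.1°) ≈ 0.671, again giving ≈ 47.9°.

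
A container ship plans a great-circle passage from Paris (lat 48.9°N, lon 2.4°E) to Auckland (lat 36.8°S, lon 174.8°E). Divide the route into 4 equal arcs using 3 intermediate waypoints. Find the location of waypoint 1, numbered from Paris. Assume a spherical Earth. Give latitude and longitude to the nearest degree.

≈ lat 72°N, lon 84°E

From cos δ = sin φ₁ sin φ₂ + cos φ₁ cos φ₂ cos Δλ, the central angle is δ ≈ 2.909 rad (166.7°).
Interpolate at f = 1/4 with slerp weights a = sin((1−f)δ)/sin δ ≈ 3.559, b = sin(fδ)/sin δ ≈ 2.889.
p = a·p₁ + b·p₂ ≈ (0.033, 0.308, 0.951); φ = arcsin(p_z) ≈ 71.97°, λ = atan2(p_y, p_x) ≈ 83.82°.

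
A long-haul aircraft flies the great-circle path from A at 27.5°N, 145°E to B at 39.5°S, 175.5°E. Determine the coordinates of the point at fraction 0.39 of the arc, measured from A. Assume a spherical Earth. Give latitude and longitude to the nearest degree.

Convert each endpoint to a unit vector on the sphere (x = cos φ cos λ, y = cos φ sin λ, z = sin φ).
The central angle between the endpoints is δ = arccos(p₁·p₂) ≈ 1.270 rad (72.8°).
Interpolate at f = 0.39 with slerp weights a = sin((1−f)δ)/sin δ ≈ 0.732, b = sin(fδ)/sin δ ≈ 0.498.
p = a·p₁ + b·p₂ ≈ (-0.915, 0.403, 0.022); φ = arcsin(p_z) ≈ 1.24°, λ = atan2(p_y, p_x) ≈ 156.24°.

≈ 1°N, 156°E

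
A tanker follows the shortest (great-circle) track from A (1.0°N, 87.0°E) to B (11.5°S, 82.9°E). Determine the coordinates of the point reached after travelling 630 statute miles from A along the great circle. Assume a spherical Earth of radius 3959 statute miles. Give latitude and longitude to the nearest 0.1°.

Write both endpoints as unit vectors p₁, p₂ with components (cos φ cos λ, cos φ sin λ, sin φ).
The central angle between the endpoints is δ = arccos(p₁·p₂) ≈ 0.229 rad (13.1°). The total great-circle distance is δ·R ≈ 0.229 × 3959 ≈ 908 mi, so the target fraction is f = 630/908 ≈ 0.693.
Interpolate at f ≈ 0.693 with slerp weights a = sin((1−f)δ)/sin δ ≈ 0.309, b = sin(fδ)/sin δ ≈ 0.697.
p = a·p₁ + b·p₂ ≈ (0.101, 0.986, -0.134); φ = arcsin(p_z) ≈ -7.67°, λ = atan2(p_y, p_x) ≈ 84.18°.

≈ (7.7°S, 84.2°E)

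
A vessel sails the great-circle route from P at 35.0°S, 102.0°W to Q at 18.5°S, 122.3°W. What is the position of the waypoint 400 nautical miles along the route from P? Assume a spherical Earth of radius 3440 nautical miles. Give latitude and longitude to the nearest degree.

Convert each endpoint to a unit vector on the sphere (x = cos φ cos λ, y = cos φ sin λ, z = sin φ).
The central angle between the endpoints is δ = arccos(p₁·p₂) ≈ 0.426 rad (24.4°). The total great-circle distance is δ·R ≈ 0.426 × 3440 ≈ 1466 nmi, so the target fraction is f = 400/1466 ≈ 0.273.
Interpolate at f ≈ 0.273 with slerp weights a = sin((1−f)δ)/sin δ ≈ 0.738, b = sin(fδ)/sin δ ≈ 0.281.
p = a·p₁ + b·p₂ ≈ (-0.268, -0.816, -0.512); φ = arcsin(p_z) ≈ -30.81°, λ = atan2(p_y, p_x) ≈ -108.17°.

≈ 31°S, 108°W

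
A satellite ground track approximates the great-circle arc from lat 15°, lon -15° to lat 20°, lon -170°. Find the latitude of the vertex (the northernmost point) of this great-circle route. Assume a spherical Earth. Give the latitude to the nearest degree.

≈ 56°

The great circle lies in the plane with unit normal n̂ = (p₁ × p₂)/|p₁ × p₂|.
Here n̂_z ≈ -0.565; the vertex latitude is φ_max = arccos|n̂_z| ≈ 55.6°.
Check via Clairaut: cos φ_max = |cos φ₁| · sin C = cos(15.0°)·sin(35.8°) ≈ 0.565, again giving ≈ 55.6°.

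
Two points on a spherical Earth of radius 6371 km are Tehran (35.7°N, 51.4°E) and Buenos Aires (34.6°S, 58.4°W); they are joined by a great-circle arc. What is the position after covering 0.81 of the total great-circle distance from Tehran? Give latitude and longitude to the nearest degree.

≈ 23°S, 35°W

From cos δ = sin φ₁ sin φ₂ + cos φ₁ cos φ₂ cos Δλ, the central angle is δ ≈ 2.163 rad (123.9°).
Interpolate at f = 0.81 with slerp weights a = sin((1−f)δ)/sin δ ≈ 0.481, b = sin(fδ)/sin δ ≈ 1.185.
p = a·p₁ + b·p₂ ≈ (0.755, -0.526, -0.392); φ = arcsin(p_z) ≈ -23.09°, λ = atan2(p_y, p_x) ≈ -34.84°.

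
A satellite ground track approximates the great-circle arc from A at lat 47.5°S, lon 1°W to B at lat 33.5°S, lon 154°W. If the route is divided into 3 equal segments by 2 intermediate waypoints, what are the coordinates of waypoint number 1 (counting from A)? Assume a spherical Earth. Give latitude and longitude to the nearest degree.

Convert each endpoint to a unit vector on the sphere (x = cos φ cos λ, y = cos φ sin λ, z = sin φ).
The central angle between the endpoints is δ = arccos(p₁·p₂) ≈ 1.666 rad (95.5°).
Interpolate at f = 1/3 with slerp weights a = sin((1−f)δ)/sin δ ≈ 0.900, b = sin(fδ)/sin δ ≈ 0.530.
p = a·p₁ + b·p₂ ≈ (0.211, -0.204, -0.956); φ = arcsin(p_z) ≈ -72.92°, λ = atan2(p_y, p_x) ≈ -44.06°.

≈ lat 73°S, lon 44°W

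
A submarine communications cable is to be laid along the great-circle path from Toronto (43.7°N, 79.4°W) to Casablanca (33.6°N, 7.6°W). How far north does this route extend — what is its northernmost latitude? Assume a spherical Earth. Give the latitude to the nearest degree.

The great circle lies in the plane with unit normal n̂ = (p₁ × p₂)/|p₁ × p₂|.
Here n̂_z ≈ +0.696; the vertex latitude is φ_max = arccos|n̂_z| ≈ 45.9°.
Check via Clairaut: cos φ_max = |cos φ₁| · sin C = cos(43.7°)·sin(74.4°) ≈ 0.696, again giving ≈ 45.9°.

≈ 46°N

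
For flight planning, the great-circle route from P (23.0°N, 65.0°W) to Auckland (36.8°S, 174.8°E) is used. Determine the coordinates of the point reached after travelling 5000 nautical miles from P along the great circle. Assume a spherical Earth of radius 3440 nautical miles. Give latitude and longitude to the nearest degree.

≈ (24°S, 136°W)

Convert each endpoint to a unit vector on the sphere (x = cos φ cos λ, y = cos φ sin λ, z = sin φ).
The central angle between the endpoints is δ = arccos(p₁·p₂) ≈ 2.220 rad (127.2°). The total great-circle distance is δ·R ≈ 2.220 × 3440 ≈ 7638 nmi, so the target fraction is f = 5000/7638 ≈ 0.655.
Interpolate at f ≈ 0.655 with slerp weights a = sin((1−f)δ)/sin δ ≈ 0.871, b = sin(fδ)/sin δ ≈ 1.247.
p = a·p₁ + b·p₂ ≈ (-0.656, -0.636, -0.407); φ = arcsin(p_z) ≈ -23.99°, λ = atan2(p_y, p_x) ≈ -135.85°.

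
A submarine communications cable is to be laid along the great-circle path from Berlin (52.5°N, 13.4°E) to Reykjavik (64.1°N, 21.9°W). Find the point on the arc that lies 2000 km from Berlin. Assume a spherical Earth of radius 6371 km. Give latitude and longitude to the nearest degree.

≈ (63°N, 15°W)

Convert each endpoint to a unit vector on the sphere (x = cos φ cos λ, y = cos φ sin λ, z = sin φ).
The central angle between the endpoints is δ = arccos(p₁·p₂) ≈ 0.375 rad (21.5°). The total great-circle distance is δ·R ≈ 0.375 × 6371 ≈ 2386 km, so the target fraction is f = 2000/2386 ≈ 0.838.
Interpolate at f ≈ 0.838 with slerp weights a = sin((1−f)δ)/sin δ ≈ 0.166, b = sin(fδ)/sin δ ≈ 0.844.
p = a·p₁ + b·p₂ ≈ (0.440, -0.114, 0.891); φ = arcsin(p_z) ≈ 62.95°, λ = atan2(p_y, p_x) ≈ -14.54°.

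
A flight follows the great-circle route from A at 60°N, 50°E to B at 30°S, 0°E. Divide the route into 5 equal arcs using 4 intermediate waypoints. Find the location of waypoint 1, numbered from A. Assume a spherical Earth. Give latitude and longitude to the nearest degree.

≈ 44°N, 32°E

Convert each endpoint to a unit vector on the sphere (x = cos φ cos λ, y = cos φ sin λ, z = sin φ).
The central angle between the endpoints is δ = arccos(p₁·p₂) ≈ 1.726 rad (98.9°).
Interpolate at f = 1/5 with slerp weights a = sin((1−f)δ)/sin δ ≈ 0.994, b = sin(fδ)/sin δ ≈ 0.343.
p = a·p₁ + b·p₂ ≈ (0.616, 0.381, 0.690); φ = arcsin(p_z) ≈ 43.59°, λ = atan2(p_y, p_x) ≈ 31.71°.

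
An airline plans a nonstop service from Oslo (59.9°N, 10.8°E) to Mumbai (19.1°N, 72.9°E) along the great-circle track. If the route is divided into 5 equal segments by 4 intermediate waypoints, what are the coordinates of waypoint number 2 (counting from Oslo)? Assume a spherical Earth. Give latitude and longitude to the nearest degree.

≈ (48°N, 46°E)

Write both endpoints as unit vectors p₁, p₂ with components (cos φ cos λ, cos φ sin λ, sin φ).
The central angle between the endpoints is δ = arccos(p₁·p₂) ≈ 1.042 rad (59.7°).
Interpolate at f = 2/5 with slerp weights a = sin((1−f)δ)/sin δ ≈ 0.678, b = sin(fδ)/sin δ ≈ 0.469.
p = a·p₁ + b·p₂ ≈ (0.464, 0.487, 0.740); φ = arcsin(p_z) ≈ 47.71°, λ = atan2(p_y, p_x) ≈ 46.38°.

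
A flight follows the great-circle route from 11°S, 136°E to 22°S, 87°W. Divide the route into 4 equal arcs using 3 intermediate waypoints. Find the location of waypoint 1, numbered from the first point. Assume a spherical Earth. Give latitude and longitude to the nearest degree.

Write both endpoints as unit vectors p₁, p₂ with components (cos φ cos λ, cos φ sin λ, sin φ).
The central angle between the endpoints is δ = arccos(p₁·p₂) ≈ 2.207 rad (126.5°).
Interpolate at f = 1/4 with slerp weights a = sin((1−f)δ)/sin δ ≈ 1.239, b = sin(fδ)/sin δ ≈ 0.652.
p = a·p₁ + b·p₂ ≈ (-0.843, 0.241, -0.481); φ = arcsin(p_z) ≈ -28.72°, λ = atan2(p_y, p_x) ≈ 164.03°.

≈ 29°S, 164°E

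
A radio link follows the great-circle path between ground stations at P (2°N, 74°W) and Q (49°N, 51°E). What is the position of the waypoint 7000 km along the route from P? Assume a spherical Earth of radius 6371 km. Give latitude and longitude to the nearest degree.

≈ (48°N, 24°W)

From cos δ = sin φ₁ sin φ₂ + cos φ₁ cos φ₂ cos Δλ, the central angle is δ ≈ 1.928 rad (110.5°). The total great-circle distance is δ·R ≈ 1.928 × 6371 ≈ 12284 km, so the target fraction is f = 7000/12284 ≈ 0.570.
Interpolate at f ≈ 0.570 with slerp weights a = sin((1−f)δ)/sin δ ≈ 0.787, b = sin(fδ)/sin δ ≈ 0.951.
p = a·p₁ + b·p₂ ≈ (0.609, -0.272, 0.745); φ = arcsin(p_z) ≈ 48.15°, λ = atan2(p_y, p_x) ≈ -24.02°.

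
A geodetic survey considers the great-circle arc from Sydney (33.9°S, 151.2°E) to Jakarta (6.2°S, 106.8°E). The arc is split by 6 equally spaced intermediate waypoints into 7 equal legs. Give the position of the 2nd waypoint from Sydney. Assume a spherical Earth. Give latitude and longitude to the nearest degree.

The haversine formula gives a central angle δ ≈ 0.863 rad (49.5°) between the endpoints.
Interpolate at f = 2/7 with slerp weights a = sin((1−f)δ)/sin δ ≈ 0.761, b = sin(fδ)/sin δ ≈ 0.321.
p = a·p₁ + b·p₂ ≈ (-0.646, 0.610, -0.459); φ = arcsin(p_z) ≈ -27.33°, λ = atan2(p_y, p_x) ≈ 136.63°.

≈ (27°S, 137°E)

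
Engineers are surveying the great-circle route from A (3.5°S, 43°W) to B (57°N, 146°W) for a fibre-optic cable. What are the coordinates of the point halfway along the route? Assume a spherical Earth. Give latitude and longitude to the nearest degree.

Convert each endpoint to a unit vector on the sphere (x = cos φ cos λ, y = cos φ sin λ, z = sin φ).
The central angle between the endpoints is δ = arccos(p₁·p₂) ≈ 1.745 rad (100.0°).
Interpolate at f = 1/2 with slerp weights a = sin((1−f)δ)/sin δ ≈ 0.778, b = sin(fδ)/sin δ ≈ 0.778.
p = a·p₁ + b·p₂ ≈ (0.217, -0.766, 0.605); φ = arcsin(p_z) ≈ 37.22°, λ = atan2(p_y, p_x) ≈ -74.22°.

≈ (37°N, 74°W)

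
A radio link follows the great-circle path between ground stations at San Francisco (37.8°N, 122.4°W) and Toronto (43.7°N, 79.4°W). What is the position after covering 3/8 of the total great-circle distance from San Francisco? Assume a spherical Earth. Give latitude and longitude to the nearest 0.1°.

≈ (41.9°N, 107.3°W)

The haversine formula gives a central angle δ ≈ 0.571 rad (32.7°) between the endpoints.
Interpolate at f = 3/8 with slerp weights a = sin((1−f)δ)/sin δ ≈ 0.646, b = sin(fδ)/sin δ ≈ 0.393.
p = a·p₁ + b·p₂ ≈ (-0.221, -0.711, 0.668); φ = arcsin(p_z) ≈ 41.90°, λ = atan2(p_y, p_x) ≈ -107.30°.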